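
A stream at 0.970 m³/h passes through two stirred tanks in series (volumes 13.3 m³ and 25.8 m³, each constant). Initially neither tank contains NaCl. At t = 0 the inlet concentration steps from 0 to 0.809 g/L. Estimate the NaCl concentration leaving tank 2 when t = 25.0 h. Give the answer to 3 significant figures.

Each tank obeys Vᵢ dCᵢ/dt = Q(Cᵢ₋₁ − Cᵢ), so τᵢ = Vᵢ/Q.
τ₁ = 13.3/0.970 = 13.711 h; τ₂ = 25.8/0.970 = 26.598 h.
Solving the cascade with C₁(0)=C₂(0)=0 gives C₂(t) = C_in[1 − (τ₁ e^(−t/τ₁) − τ₂ e^(−t/τ₂))/(τ₁ − τ₂)].
At t = 25.0: e^(−t/τ₁) = 0.16149, e^(−t/τ₂) = 0.39066.
C₂ = 0.809·[1 − (13.711·0.16149 − 26.598·0.39066)/(-12.887)] = 0.809·0.36551 = 0.29570 g/L.

0.296 g/L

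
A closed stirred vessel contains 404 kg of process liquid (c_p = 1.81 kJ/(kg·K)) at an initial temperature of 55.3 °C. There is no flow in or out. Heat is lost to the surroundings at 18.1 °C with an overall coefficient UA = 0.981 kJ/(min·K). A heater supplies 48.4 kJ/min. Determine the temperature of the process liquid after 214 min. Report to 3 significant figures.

58.3 °C

Heat balance on the well-mixed liquid: M c_p dT/dt = −UA(T − T_amb) + Q̇.
dT/dt = (T_ss − T)/τ with T_ss = T_amb + Q̇/UA = 18.1 + 48.4/0.981 = 67.437 °C, τ = M c_p/UA = 404·1.81/0.981 = 745.40 min.
T approaches T_ss exponentially: T(t) = T_ss + (T₀ − T_ss) e^(−t/τ).
T(214) = 67.437 + (-12.137)·0.75044 = 58.329 °C.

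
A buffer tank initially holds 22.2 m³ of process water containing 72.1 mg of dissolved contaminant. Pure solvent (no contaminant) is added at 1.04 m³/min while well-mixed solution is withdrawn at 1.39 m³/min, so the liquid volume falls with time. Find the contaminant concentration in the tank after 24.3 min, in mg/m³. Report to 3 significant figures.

Let m(t) be the amount of contaminant. Volume: V(t) = V₀ + (Q_in − Q_out) t = 22.2 − 0.35000 t; V(24.3) = 13.695 m³.
Solute balance: dm/dt = 0 − Q_out C = −Q_out m/V(t).
dm/m = −Q_out dt/(V₀ − 0.35000 t); integrating gives ln(m/m₀) = −(Q_out/(Q_in−Q_out)) ln(V/V₀).
m = m₀ (V₀/V)^(Q_out/(Q_in−Q_out)) = 72.1 × (22.2/13.695)^(-3.9714) = 10.587 mg.
C = m/V = 10.587/13.695 = 0.77304 mg/m³.

0.773 mg/m³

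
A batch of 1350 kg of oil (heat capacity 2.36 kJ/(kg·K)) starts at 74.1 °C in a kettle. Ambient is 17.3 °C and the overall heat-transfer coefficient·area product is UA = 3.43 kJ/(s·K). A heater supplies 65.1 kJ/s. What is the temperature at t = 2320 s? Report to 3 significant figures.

39.4 °C

First-law balance (no shaft work): M c_p dT/dt = −UA(T − T_amb) + Q̇.
dT/dt = (T_ss − T)/τ with T_ss = T_amb + Q̇/UA = 17.3 + 65.1/3.43 = 36.280 °C, τ = M c_p/UA = 1350·2.36/3.43 = 928.86 s.
Integrating: T(t) = T_ss + (T₀ − T_ss) e^(−t/τ).
T(2320) = 36.280 + (37.820)·0.082276 = 39.391 °C.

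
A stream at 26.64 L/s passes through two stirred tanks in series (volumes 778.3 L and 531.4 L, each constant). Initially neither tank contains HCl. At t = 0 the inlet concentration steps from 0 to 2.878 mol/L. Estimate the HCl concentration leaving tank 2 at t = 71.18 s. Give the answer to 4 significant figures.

2.259 mol/L

Species balance on tank i: dCᵢ/dt = (Cᵢ₋₁ − Cᵢ)/τᵢ with τᵢ = Vᵢ/Q.
τ₁ = 778.3/26.64 = 29.2155 s; τ₂ = 531.4/26.64 = 19.9474 s.
Tank 1: C₁ = C_in(1 − e^(−t/τ₁)). Tank 2 (τ₁ ≠ τ₂): C₂ = C_in[1 − (τ₁ e^(−t/τ₁) − τ₂ e^(−t/τ₂))/(τ₁ − τ₂)].
At t = 71.18: e^(−t/τ₁) = 0.0874769, e^(−t/τ₂) = 0.0282016.
C₂ = 2.878·[1 − (29.2155·0.0874769 − 19.9474·0.0282016)/(9.26802)] = 2.878·0.784946 = 2.25907 mol/L.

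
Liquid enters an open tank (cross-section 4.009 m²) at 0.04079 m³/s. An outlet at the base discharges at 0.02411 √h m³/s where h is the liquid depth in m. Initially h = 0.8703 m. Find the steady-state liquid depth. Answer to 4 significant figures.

Level balance: A dh/dt = 0.04079 − 0.02411 √h. Setting dh/dt = 0:
Q_in = 0.02411 √h_ss ⇒ √h_ss = 0.04079/0.02411 = 1.69183.
h_ss = 1.69183² = 2.86229 m. (Since h₀ = 0.8703 m < h_ss, the level will rise toward this value.)

2.862 m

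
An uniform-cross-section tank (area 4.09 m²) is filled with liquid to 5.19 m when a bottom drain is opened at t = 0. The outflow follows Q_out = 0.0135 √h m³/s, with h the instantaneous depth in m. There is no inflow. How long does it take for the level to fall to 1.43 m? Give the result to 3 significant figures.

656 s

With no inflow, A dh/dt = −0.0135 √h.
Separate and integrate: 2(√h − √h₀) = −(0.0135/A) t.
t = 2A(√h₀ − √h)/0.0135 = 2·4.09·(√5.19 − √1.43)/0.0135
  = 8.1800 × (2.2782 − 1.1958) / 0.0135 = 655.81 s.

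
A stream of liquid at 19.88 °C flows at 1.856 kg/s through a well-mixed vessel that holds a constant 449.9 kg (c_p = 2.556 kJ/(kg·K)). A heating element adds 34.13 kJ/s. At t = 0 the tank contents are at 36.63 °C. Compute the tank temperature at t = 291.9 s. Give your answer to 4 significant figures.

29.94 °C

M c_p dT/dt = ṁ c_p (T_in − T) + Q̇.
τ = M/ṁ = 242.403 s; T_ss = T_in + Q̇/(ṁ c_p) = 19.88 + 34.13/(1.856·2.556) = 27.0744 °C.
Solution: T(t) = T_ss + (T₀ − T_ss) e^(−t/τ).
T(291.9) = 27.0744 + (9.55555)·e^(−291.9/242.403) = 27.0744 + (9.55555)·0.299934 = 29.9405 °C.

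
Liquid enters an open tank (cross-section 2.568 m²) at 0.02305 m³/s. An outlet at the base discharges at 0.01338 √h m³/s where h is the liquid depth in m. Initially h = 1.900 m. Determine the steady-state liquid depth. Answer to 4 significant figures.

2.968 m

A dh/dt = Q_in − 0.01338 √h. Steady state requires inflow = outflow:
Q_in = 0.01338 √h_ss ⇒ √h_ss = 0.02305/0.01338 = 1.72272.
h_ss = 1.72272² = 2.96777 m. (Since h₀ = 1.900 m < h_ss, the level will rise toward this value.)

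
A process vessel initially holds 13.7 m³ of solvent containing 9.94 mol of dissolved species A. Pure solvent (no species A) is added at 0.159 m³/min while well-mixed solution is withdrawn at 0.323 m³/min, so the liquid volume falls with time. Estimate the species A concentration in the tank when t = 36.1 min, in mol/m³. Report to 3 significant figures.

0.419 mol/m³

Total volume: dV/dt = Q_in − Q_out = -0.16400 m³/min, so V(t) = 13.7 − 0.16400 t and V(36.1) = 7.7796 m³.
No species A enters, so dm/dt = −Q_out · (m/V).
Separate: dm/m = −Q_out dt/V(t) ⇒ ln(m/m₀) = −(Q_out/(Q_in−Q_out)) ln(V/V₀).
m = m₀ (V₀/V)^(Q_out/(Q_in−Q_out)) = 9.94 × (13.7/7.7796)^(-1.9695) = 3.2610 mol.
C = m/V = 3.2610/7.7796 = 0.41917 mol/m³.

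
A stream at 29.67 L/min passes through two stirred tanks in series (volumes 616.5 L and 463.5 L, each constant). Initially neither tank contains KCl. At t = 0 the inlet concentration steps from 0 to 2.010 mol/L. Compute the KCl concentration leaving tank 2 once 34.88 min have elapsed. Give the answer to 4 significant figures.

1.151 mol/L

Each tank obeys Vᵢ dCᵢ/dt = Q(Cᵢ₋₁ − Cᵢ), so τᵢ = Vᵢ/Q.
τ₁ = 616.5/29.67 = 20.7786 min; τ₂ = 463.5/29.67 = 15.6218 min.
Tank 1: C₁ = C_in(1 − e^(−t/τ₁)). Tank 2 (τ₁ ≠ τ₂): C₂ = C_in[1 − (τ₁ e^(−t/τ₁) − τ₂ e^(−t/τ₂))/(τ₁ − τ₂)].
At t = 34.88: e^(−t/τ₁) = 0.186625, e^(−t/τ₂) = 0.107231.
C₂ = 2.010·[1 − (20.7786·0.186625 − 15.6218·0.107231)/(5.15672)] = 2.010·0.572857 = 1.15144 mol/L.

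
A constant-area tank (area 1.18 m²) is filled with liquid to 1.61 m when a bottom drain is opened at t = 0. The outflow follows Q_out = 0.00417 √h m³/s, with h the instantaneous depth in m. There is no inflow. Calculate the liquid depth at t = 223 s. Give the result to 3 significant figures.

0.765 m

Mass balance (ρ constant): A dh/dt = −0.00417 √h.
Separate and integrate: 2(√h − √h₀) = −(0.00417/A) t.
√h = √1.61 − 0.00417·223/(2·1.18) = 1.2689 − 0.39403 = 0.87483.
h = 0.87483² = 0.76532 m.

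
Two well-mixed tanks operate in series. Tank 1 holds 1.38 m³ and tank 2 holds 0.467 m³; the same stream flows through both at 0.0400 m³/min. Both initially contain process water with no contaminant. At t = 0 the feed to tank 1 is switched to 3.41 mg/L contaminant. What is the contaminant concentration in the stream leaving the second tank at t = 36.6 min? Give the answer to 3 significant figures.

Species balance on tank i: dCᵢ/dt = (Cᵢ₋₁ − Cᵢ)/τᵢ with τᵢ = Vᵢ/Q.
τ₁ = 1.38/0.0400 = 34.500 min; τ₂ = 0.467/0.0400 = 11.675 min.
Tank 1: C₁ = C_in(1 − e^(−t/τ₁)). Tank 2 (τ₁ ≠ τ₂): C₂ = C_in[1 − (τ₁ e^(−t/τ₁) − τ₂ e^(−t/τ₂))/(τ₁ − τ₂)].
At t = 36.6: e^(−t/τ₁) = 0.34615, e^(−t/τ₂) = 0.043504.
C₂ = 3.41·[1 − (34.500·0.34615 − 11.675·0.043504)/(22.825)] = 3.41·0.49904 = 1.7017 mg/L.

1.70 mg/L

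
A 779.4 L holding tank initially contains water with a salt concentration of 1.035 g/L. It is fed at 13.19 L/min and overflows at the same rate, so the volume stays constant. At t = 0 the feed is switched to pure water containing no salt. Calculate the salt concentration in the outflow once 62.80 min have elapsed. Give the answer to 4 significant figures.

0.3576 g/L

Species balance on the tank: V dC/dt = Q(C_in − C).
Rewrite as dC/dt + C/τ = C_in/τ, τ = V/Q = 59.0902 min.
This is linear first-order; C(t) = C_in + (C₀ − C_in) e^(−t/τ).
C(62.80) = 0 + (1.035 − 0)·e^(−62.80/59.0902) = 0 + (1.03500)·0.345493 = 0.357586 g/L.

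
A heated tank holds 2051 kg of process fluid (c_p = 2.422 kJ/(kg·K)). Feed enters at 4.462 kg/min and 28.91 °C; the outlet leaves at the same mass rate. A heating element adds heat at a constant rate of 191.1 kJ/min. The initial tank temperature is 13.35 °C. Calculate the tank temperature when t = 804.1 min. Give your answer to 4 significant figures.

Energy balance: M c_p dT/dt = ṁ c_p (T_in − T) + 191.1.
τ = M/ṁ = 459.659 min; T_ss = T_in + Q̇/(ṁ c_p) = 28.91 + 191.1/(4.462·2.422) = 46.5930 °C.
This is linear first-order; T(t) = T_ss + (T₀ − T_ss) e^(−t/τ).
T(804.1) = 46.5930 + (-33.2430)·e^(−804.1/459.659) = 46.5930 + (-33.2430)·0.173889 = 40.8124 °C.

40.81 °C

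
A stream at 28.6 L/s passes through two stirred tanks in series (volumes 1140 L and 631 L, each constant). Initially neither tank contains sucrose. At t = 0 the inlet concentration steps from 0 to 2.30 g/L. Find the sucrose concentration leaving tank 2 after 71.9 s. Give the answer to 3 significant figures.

Each tank obeys Vᵢ dCᵢ/dt = Q(Cᵢ₋₁ − Cᵢ), so τᵢ = Vᵢ/Q.
τ₁ = 1140/28.6 = 39.860 s; τ₂ = 631/28.6 = 22.063 s.
Tank 1: C₁ = C_in(1 − e^(−t/τ₁)). Tank 2 (τ₁ ≠ τ₂): C₂ = C_in[1 − (τ₁ e^(−t/τ₁) − τ₂ e^(−t/τ₂))/(τ₁ − τ₂)].
At t = 71.9: e^(−t/τ₁) = 0.16467, e^(−t/τ₂) = 0.038432.
C₂ = 2.30·[1 − (39.860·0.16467 − 22.063·0.038432)/(17.797)] = 2.30·0.67883 = 1.5613 g/L.

1.56 g/L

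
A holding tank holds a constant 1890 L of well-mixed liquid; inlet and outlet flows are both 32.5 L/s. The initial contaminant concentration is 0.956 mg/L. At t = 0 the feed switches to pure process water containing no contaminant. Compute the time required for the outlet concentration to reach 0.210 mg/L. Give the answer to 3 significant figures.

Transient balance on the dissolved component: V dC/dt = Q(C_in − C), so τ = V/Q = 58.154 s.
C(t) = C_in + (C₀ − C_in) e^(−t/τ). Set C = 0.210 and solve for t:
e^(−t/τ) = (C − C_in)/(C₀ − C_in) = (0.210 − 0)/(0.956 − 0) = 0.21967
t = −τ ln(…) = 58.154 × 1.5157 = 88.141 s.

88.1 s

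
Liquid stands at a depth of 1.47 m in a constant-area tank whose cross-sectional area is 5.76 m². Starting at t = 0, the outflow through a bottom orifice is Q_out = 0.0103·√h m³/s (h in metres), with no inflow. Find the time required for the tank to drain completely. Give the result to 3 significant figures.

A dh/dt = −Q_out = −0.0103 √h.
∫ h^(−1/2) dh = −(0.0103/A) ∫ dt, giving 2√h = 2√h₀ − (0.0103/A) t.
Tank is empty when √h = 0: t_empty = 2A√h₀/0.0103.
t_empty = 2·5.76·√1.47/0.0103 = 11.520·1.2124/0.0103 = 1356.0 s.

1360 s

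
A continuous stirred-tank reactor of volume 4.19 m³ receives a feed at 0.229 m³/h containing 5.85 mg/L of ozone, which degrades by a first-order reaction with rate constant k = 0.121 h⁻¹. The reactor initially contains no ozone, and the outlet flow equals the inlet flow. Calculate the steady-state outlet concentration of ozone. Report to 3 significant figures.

V dC/dt = Q(C_in − C) − k V C.
Steady state (dC/dt = 0): C_ss = Q C_in/(Q + kV) = C_in/(1 + kV/Q).
C_ss = 0.229·5.85/(0.229 + 0.121·4.19) = 1.3397/0.73599 = 1.8202 mg/L.

1.82 mg/L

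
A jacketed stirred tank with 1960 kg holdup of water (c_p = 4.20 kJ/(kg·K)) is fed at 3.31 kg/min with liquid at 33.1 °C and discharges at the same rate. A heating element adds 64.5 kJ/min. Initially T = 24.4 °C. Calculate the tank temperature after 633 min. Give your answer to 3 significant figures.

M c_p dT/dt = ṁ c_p (T_in − T) + Q̇.
Rearrange: dT/dt = (T_ss − T)/τ with τ = M/ṁ = 592.15 min and T_ss = T_in + Q̇/(ṁ c_p) = 37.740 °C.
This is linear first-order; T(t) = T_ss + (T₀ − T_ss) e^(−t/τ).
T(633) = 37.740 + (-13.340)·e^(−633/592.15) = 37.740 + (-13.340)·0.34335 = 33.159 °C.

33.2 °C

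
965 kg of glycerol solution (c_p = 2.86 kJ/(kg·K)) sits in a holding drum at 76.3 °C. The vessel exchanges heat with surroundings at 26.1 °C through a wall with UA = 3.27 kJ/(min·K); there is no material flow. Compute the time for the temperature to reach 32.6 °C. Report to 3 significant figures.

M c_p dT/dt = −UA(T − T_amb).
τ = M c_p/UA = 844.01 min; T_ss = T_amb = 26.100 °C.
T(t) = T_ss + (T₀ − T_ss)e^(−t/τ); set T = 32.6:
t = −τ ln[(T − T_ss)/(T₀ − T_ss)] = −844.01 · ln(0.12948) = 1725.3 min.

1730 min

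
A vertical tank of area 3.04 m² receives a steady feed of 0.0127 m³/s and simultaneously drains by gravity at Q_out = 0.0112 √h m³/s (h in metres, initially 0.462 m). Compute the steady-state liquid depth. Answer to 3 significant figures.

1.29 m

A dh/dt = Q_in − 0.0112 √h. Steady state requires inflow = outflow:
Q_in = 0.0112 √h_ss ⇒ √h_ss = 0.0127/0.0112 = 1.1339.
h_ss = 1.1339² = 1.2858 m. (Since h₀ = 0.462 m < h_ss, the level will rise toward this value.)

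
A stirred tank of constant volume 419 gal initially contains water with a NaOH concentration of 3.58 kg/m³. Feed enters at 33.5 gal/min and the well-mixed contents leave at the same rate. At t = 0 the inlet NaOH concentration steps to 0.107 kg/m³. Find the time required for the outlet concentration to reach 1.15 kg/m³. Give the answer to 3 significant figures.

Transient balance on the dissolved component: V dC/dt = Q(C_in − C), so τ = V/Q = 12.507 min.
C(t) = C_in + (C₀ − C_in) e^(−t/τ). Set C = 1.15 and solve for t:
e^(−t/τ) = (C − C_in)/(C₀ − C_in) = (1.15 − 0.107)/(3.58 − 0.107) = 0.30032
t = −τ ln(…) = 12.507 × 1.2029 = 15.045 min.

15.0 min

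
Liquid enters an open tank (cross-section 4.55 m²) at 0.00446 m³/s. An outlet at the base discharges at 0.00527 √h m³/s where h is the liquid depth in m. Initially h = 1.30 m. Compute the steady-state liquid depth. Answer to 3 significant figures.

Unsteady balance on liquid volume: A dh/dt = Q_in − 0.00527 √h. At steady state dh/dt = 0:
Q_in = 0.00527 √h_ss ⇒ √h_ss = 0.00446/0.00527 = 0.84630.
h_ss = 0.84630² = 0.71622 m. (Since h₀ = 1.30 m > h_ss, the level will fall toward this value.)

0.716 m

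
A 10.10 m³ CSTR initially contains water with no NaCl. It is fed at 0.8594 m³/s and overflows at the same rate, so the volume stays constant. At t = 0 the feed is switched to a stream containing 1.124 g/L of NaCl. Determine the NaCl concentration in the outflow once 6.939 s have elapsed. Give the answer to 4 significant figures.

0.5012 g/L

Unsteady species balance (constant V, well mixed): V dC/dt = Q(C_in − C).
So dC/dt = (C_in − C)/τ with τ = V/Q = 10.10/0.8594 = 11.7524 s.
Integrating: C(t) = C_in + (C₀ − C_in) e^(−t/τ).
C(6.939) = 1.124 + (0 − 1.124)·e^(−6.939/11.7524) = 1.124 + (-1.12400)·0.554087 = 0.501206 g/L.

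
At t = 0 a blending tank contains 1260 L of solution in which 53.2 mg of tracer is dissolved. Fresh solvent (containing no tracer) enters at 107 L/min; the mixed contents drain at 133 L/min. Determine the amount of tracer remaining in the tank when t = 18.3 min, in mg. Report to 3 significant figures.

Let m(t) be the amount of tracer. Volume: V(t) = V₀ + (Q_in − Q_out) t = 1260 − 26.000 t; V(18.3) = 784.20 L.
Species balance (pure solvent in): dm/dt = −Q_out · m/V(t).
Separate: dm/m = −Q_out dt/V(t) ⇒ ln(m/m₀) = −(Q_out/(Q_in−Q_out)) ln(V/V₀).
m = m₀ (V₀/V)^(Q_out/(Q_in−Q_out)) = 53.2 × (1260/784.20)^(-5.1154) = 4.7036 mg.

4.70 mg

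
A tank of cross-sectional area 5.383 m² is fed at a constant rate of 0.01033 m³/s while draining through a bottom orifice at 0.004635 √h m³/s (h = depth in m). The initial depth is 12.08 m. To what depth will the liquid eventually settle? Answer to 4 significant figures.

4.967 m

Unsteady balance on liquid volume: A dh/dt = Q_in − 0.004635 √h. At steady state dh/dt = 0:
Q_in = 0.004635 √h_ss ⇒ √h_ss = 0.01033/0.004635 = 2.22869.
h_ss = 2.22869² = 4.96708 m. (Since h₀ = 12.08 m > h_ss, the level will fall toward this value.)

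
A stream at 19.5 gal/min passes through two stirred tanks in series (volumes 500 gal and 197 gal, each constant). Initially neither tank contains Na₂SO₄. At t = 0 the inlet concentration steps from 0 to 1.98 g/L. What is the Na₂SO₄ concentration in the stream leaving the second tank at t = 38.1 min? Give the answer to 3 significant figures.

1.27 g/L

Each tank obeys Vᵢ dCᵢ/dt = Q(Cᵢ₋₁ − Cᵢ), so τᵢ = Vᵢ/Q.
τ₁ = 500/19.5 = 25.641 min; τ₂ = 197/19.5 = 10.103 min.
Tank 1: C₁ = C_in(1 − e^(−t/τ₁)). Tank 2 (τ₁ ≠ τ₂): C₂ = C_in[1 − (τ₁ e^(−t/τ₁) − τ₂ e^(−t/τ₂))/(τ₁ − τ₂)].
At t = 38.1: e^(−t/τ₁) = 0.22630, e^(−t/τ₂) = 0.023022.
C₂ = 1.98·[1 − (25.641·0.22630 − 10.103·0.023022)/(15.538)] = 1.98·0.64154 = 1.2702 g/L.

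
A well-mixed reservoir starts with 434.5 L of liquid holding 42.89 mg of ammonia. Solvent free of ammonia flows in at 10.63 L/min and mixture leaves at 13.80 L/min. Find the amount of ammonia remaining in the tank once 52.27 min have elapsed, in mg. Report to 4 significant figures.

Total volume: dV/dt = Q_in − Q_out = -3.17000 L/min, so V(t) = 434.5 − 3.17000 t and V(52.27) = 268.804 L.
Solute balance: dm/dt = 0 − Q_out C = −Q_out m/V(t).
dm/m = −Q_out dt/(V₀ − 3.17000 t); integrating gives ln(m/m₀) = −(Q_out/(Q_in−Q_out)) ln(V/V₀).
m = m₀ (V₀/V)^(Q_out/(Q_in−Q_out)) = 42.89 × (434.5/268.804)^(-4.35331) = 5.30220 mg.

5.302 mg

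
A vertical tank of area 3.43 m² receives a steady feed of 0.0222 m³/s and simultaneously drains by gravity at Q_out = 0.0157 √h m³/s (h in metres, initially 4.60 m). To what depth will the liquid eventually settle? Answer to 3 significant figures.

A dh/dt = Q_in − 0.0157 √h. Steady state requires inflow = outflow:
Q_in = 0.0157 √h_ss ⇒ √h_ss = 0.0222/0.0157 = 1.4140.
h_ss = 1.4140² = 1.9994 m. (Since h₀ = 4.60 m > h_ss, the level will fall toward this value.)

2.00 m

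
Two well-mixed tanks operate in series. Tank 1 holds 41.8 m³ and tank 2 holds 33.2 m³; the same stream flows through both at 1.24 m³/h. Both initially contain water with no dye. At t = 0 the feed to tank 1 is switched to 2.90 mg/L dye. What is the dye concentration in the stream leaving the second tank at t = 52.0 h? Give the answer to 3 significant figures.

Species balance on tank i: dCᵢ/dt = (Cᵢ₋₁ − Cᵢ)/τᵢ with τᵢ = Vᵢ/Q.
τ₁ = 41.8/1.24 = 33.710 h; τ₂ = 33.2/1.24 = 26.774 h.
Tank 1: C₁ = C_in(1 − e^(−t/τ₁)). Tank 2 (τ₁ ≠ τ₂): C₂ = C_in[1 − (τ₁ e^(−t/τ₁) − τ₂ e^(−t/τ₂))/(τ₁ − τ₂)].
At t = 52.0: e^(−t/τ₁) = 0.21383, e^(−t/τ₂) = 0.14339.
C₂ = 2.90·[1 − (33.710·0.21383 − 26.774·0.14339)/(6.9355)] = 2.90·0.51426 = 1.4914 mg/L.

1.49 mg/L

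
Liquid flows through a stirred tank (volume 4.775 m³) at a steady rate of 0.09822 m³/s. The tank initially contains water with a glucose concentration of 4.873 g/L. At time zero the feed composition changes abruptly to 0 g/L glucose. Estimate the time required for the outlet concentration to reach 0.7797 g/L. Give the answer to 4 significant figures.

89.09 s

Species balance: V dC/dt = Q(C_in − C) ⇒ τ = V/Q = 48.6154 s.
C(t) = C_in + (C₀ − C_in) e^(−t/τ). Set C = 0.7797 and solve for t:
e^(−t/τ) = (C − C_in)/(C₀ − C_in) = (0.7797 − 0)/(4.873 − 0) = 0.160004
t = −τ ln(…) = 48.6154 × 1.83256 = 89.0903 s.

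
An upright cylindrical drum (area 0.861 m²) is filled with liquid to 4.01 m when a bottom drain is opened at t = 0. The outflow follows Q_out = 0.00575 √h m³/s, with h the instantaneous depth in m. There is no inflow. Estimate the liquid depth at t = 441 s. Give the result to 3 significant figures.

0.281 m

With no inflow, A dh/dt = −0.00575 √h.
Separate and integrate: 2(√h − √h₀) = −(0.00575/A) t.
√h = √4.01 − 0.00575·441/(2·0.861) = 2.0025 − 1.4726 = 0.52994.
h = 0.52994² = 0.28083 m.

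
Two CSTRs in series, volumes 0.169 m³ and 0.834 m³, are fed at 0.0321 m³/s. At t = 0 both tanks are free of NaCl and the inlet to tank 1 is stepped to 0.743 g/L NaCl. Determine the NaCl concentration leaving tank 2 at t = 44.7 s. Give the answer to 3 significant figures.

Time constants: τᵢ = Vᵢ/Q for each well-mixed tank.
τ₁ = 0.169/0.0321 = 5.2648 s; τ₂ = 0.834/0.0321 = 25.981 s.
Tank 1: C₁ = C_in(1 − e^(−t/τ₁)). Tank 2 (τ₁ ≠ τ₂): C₂ = C_in[1 − (τ₁ e^(−t/τ₁) − τ₂ e^(−t/τ₂))/(τ₁ − τ₂)].
At t = 44.7: e^(−t/τ₁) = 0.00020544, e^(−t/τ₂) = 0.17898.
C₂ = 0.743·[1 − (5.2648·0.00020544 − 25.981·0.17898)/(-20.717)] = 0.743·0.77558 = 0.57626 g/L.

0.576 g/L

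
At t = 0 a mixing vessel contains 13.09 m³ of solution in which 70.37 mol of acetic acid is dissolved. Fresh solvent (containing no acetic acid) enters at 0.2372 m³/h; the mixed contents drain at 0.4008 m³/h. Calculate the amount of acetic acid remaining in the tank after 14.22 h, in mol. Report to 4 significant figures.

Total volume: dV/dt = Q_in − Q_out = -0.163600 m³/h, so V(t) = 13.09 − 0.163600 t and V(14.22) = 10.7636 m³.
No acetic acid enters, so dm/dt = −Q_out · (m/V).
dm/m = −Q_out dt/(V₀ − 0.163600 t); integrating gives ln(m/m₀) = −(Q_out/(Q_in−Q_out)) ln(V/V₀).
m = m₀ (V₀/V)^(Q_out/(Q_in−Q_out)) = 70.37 × (13.09/10.7636)^(-2.44988) = 43.5705 mol.

43.57 mol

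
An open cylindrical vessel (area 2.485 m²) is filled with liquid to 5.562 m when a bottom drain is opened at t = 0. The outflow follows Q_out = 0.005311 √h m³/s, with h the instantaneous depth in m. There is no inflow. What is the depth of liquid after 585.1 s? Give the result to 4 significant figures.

3.004 m

A dh/dt = −Q_out = −0.005311 √h.
This is separable: 2 d(√h)/dt = −0.005311/A, so √h = √h₀ − (0.005311/(2A)) t.
√h = √5.562 − 0.005311·585.1/(2·2.485) = 2.35839 − 0.625245 = 1.73314.
h = 1.73314² = 3.00379 m.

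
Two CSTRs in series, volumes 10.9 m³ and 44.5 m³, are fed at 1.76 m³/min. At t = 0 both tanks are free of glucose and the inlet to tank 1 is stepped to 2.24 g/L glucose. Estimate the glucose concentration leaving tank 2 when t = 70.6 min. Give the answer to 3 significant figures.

2.06 g/L

Each tank obeys Vᵢ dCᵢ/dt = Q(Cᵢ₋₁ − Cᵢ), so τᵢ = Vᵢ/Q.
τ₁ = 10.9/1.76 = 6.1932 min; τ₂ = 44.5/1.76 = 25.284 min.
Tank 1: C₁ = C_in(1 − e^(−t/τ₁)). Tank 2 (τ₁ ≠ τ₂): C₂ = C_in[1 − (τ₁ e^(−t/τ₁) − τ₂ e^(−t/τ₂))/(τ₁ − τ₂)].
At t = 70.6: e^(−t/τ₁) = 1.1200e-05, e^(−t/τ₂) = 0.061282.
C₂ = 2.24·[1 − (6.1932·1.1200e-05 − 25.284·0.061282)/(-19.091)] = 2.24·0.91884 = 2.0582 g/L.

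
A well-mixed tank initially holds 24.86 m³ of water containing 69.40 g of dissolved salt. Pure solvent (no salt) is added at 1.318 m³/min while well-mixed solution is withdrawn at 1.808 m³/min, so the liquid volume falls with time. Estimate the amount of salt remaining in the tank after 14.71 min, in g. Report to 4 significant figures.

Let m(t) be the amount of salt. Volume: V(t) = V₀ + (Q_in − Q_out) t = 24.86 − 0.490000 t; V(14.71) = 17.6521 m³.
No salt enters, so dm/dt = −Q_out · (m/V).
dm/m = −Q_out dt/(V₀ − 0.490000 t); integrating gives ln(m/m₀) = −(Q_out/(Q_in−Q_out)) ln(V/V₀).
m = m₀ (V₀/V)^(Q_out/(Q_in−Q_out)) = 69.40 × (24.86/17.6521)^(-3.68980) = 19.6187 g.

19.62 g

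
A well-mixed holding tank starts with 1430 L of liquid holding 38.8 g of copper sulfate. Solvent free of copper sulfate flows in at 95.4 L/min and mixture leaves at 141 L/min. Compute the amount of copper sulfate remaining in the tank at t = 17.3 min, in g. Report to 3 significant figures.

Let m(t) be the amount of copper sulfate. Volume: V(t) = V₀ + (Q_in − Q_out) t = 1430 − 45.600 t; V(17.3) = 641.12 L.
No copper sulfate enters, so dm/dt = −Q_out · (m/V).
dm/m = −Q_out dt/(V₀ − 45.600 t); integrating gives ln(m/m₀) = −(Q_out/(Q_in−Q_out)) ln(V/V₀).
m = m₀ (V₀/V)^(Q_out/(Q_in−Q_out)) = 38.8 × (1430/641.12)^(-3.0921) = 3.2475 g.

3.25 g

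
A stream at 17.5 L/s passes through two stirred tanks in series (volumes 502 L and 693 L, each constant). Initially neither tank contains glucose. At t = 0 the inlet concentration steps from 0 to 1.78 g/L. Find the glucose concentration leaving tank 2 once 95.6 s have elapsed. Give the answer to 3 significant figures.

Each tank obeys Vᵢ dCᵢ/dt = Q(Cᵢ₋₁ − Cᵢ), so τᵢ = Vᵢ/Q.
τ₁ = 502/17.5 = 28.686 s; τ₂ = 693/17.5 = 39.600 s.
Tank 1: C₁ = C_in(1 − e^(−t/τ₁)). Tank 2 (τ₁ ≠ τ₂): C₂ = C_in[1 − (τ₁ e^(−t/τ₁) − τ₂ e^(−t/τ₂))/(τ₁ − τ₂)].
At t = 95.6: e^(−t/τ₁) = 0.035698, e^(−t/τ₂) = 0.089444.
C₂ = 1.78·[1 − (28.686·0.035698 − 39.600·0.089444)/(-10.914)] = 1.78·0.76930 = 1.3693 g/L.

1.37 g/L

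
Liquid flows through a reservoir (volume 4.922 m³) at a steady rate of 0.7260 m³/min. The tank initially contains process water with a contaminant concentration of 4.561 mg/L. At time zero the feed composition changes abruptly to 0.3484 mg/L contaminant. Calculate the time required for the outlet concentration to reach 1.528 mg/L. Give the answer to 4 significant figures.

Mass balance on the solute (V constant): V dC/dt = Q(C_in − C), so τ = V/Q = 6.77961 min.
C(t) = C_in + (C₀ − C_in) e^(−t/τ). Set C = 1.528 and solve for t:
e^(−t/τ) = (C − C_in)/(C₀ − C_in) = (1.528 − 0.3484)/(4.561 − 0.3484) = 0.280017
t = −τ ln(…) = 6.77961 × 1.27290 = 8.62980 min.

8.630 min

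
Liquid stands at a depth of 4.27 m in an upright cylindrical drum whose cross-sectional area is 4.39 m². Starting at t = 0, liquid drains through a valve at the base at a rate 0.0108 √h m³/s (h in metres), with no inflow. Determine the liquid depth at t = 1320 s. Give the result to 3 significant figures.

Volume balance on the tank: A dh/dt = −0.0108 √h.
Separate and integrate: 2(√h − √h₀) = −(0.0108/A) t.
√h = √4.27 − 0.0108·1320/(2·4.39) = 2.0664 − 1.6237 = 0.44271.
h = 0.44271² = 0.19599 m.

0.196 m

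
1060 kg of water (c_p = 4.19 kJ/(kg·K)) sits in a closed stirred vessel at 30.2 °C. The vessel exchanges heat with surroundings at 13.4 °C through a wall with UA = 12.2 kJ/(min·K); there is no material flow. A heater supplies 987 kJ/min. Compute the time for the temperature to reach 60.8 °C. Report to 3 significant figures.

M c_p dT/dt = −UA(T − T_amb) + Q̇.
τ = M c_p/UA = 364.05 min; T_ss = T_amb + Q̇/UA = 13.4 + 987/12.2 = 94.302 °C.
T(t) = T_ss + (T₀ − T_ss)e^(−t/τ); set T = 60.8:
t = −τ ln[(T − T_ss)/(T₀ − T_ss)] = −364.05 · ln(0.52263) = 236.22 min.

236 min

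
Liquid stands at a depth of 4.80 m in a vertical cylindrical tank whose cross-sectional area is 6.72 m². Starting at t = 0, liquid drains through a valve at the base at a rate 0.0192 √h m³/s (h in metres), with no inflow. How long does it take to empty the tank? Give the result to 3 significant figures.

1530 s

A dh/dt = −Q_out = −0.0192 √h.
This is separable: 2 d(√h)/dt = −0.0192/A, so √h = √h₀ − (0.0192/(2A)) t.
Tank is empty when √h = 0: t_empty = 2A√h₀/0.0192.
t_empty = 2·6.72·√4.80/0.0192 = 13.440·2.1909/0.0192 = 1533.6 s.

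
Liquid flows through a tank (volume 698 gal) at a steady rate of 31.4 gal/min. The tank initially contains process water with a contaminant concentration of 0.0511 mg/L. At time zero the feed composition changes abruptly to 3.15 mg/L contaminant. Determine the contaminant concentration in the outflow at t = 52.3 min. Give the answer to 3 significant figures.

Mass balance on the solute (V constant): V dC/dt = Q(C_in − C).
Time constant τ = V/Q = 698/31.4 = 22.229 min.
C approaches C_in exponentially: C(t) = C_in + (C₀ − C_in) e^(−t/τ).
C(52.3) = 3.15 + (0.0511 − 3.15)·e^(−52.3/22.229) = 3.15 + (-3.0989)·0.095107 = 2.8553 mg/L.

2.86 mg/L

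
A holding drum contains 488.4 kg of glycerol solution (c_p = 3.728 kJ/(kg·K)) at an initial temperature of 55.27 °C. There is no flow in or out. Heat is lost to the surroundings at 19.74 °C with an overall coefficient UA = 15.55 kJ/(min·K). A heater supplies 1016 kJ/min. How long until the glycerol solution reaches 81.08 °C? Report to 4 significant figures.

235.2 min

M c_p dT/dt = −UA(T − T_amb) + Q̇.
τ = M c_p/UA = 117.090 min; T_ss = T_amb + Q̇/UA = 19.74 + 1016/15.55 = 85.0776 °C.
T(t) = T_ss + (T₀ − T_ss)e^(−t/τ); set T = 81.08:
t = −τ ln[(T − T_ss)/(T₀ − T_ss)] = −117.090 · ln(0.134114) = 235.242 min.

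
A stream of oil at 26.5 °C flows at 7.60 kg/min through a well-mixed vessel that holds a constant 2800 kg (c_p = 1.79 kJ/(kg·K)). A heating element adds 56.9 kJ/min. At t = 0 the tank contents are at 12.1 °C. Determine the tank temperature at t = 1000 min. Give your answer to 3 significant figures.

29.5 °C

M c_p dT/dt = ṁ c_p (T_in − T) + Q̇.
τ = M/ṁ = 368.42 min; T_ss = T_in + Q̇/(ṁ c_p) = 26.5 + 56.9/(7.60·1.79) = 30.683 °C.
Solution: T(t) = T_ss + (T₀ − T_ss) e^(−t/τ).
T(1000) = 30.683 + (-18.583)·e^(−1000/368.42) = 30.683 + (-18.583)·0.066252 = 29.451 °C.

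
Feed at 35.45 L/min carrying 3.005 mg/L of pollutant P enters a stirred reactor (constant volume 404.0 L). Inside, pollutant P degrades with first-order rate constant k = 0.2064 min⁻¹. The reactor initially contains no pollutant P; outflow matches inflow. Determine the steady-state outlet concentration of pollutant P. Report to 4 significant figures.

0.8964 mg/L

Species balance: V dC/dt = Q C_in − Q C − k V C.
At steady state: 0 = Q C_in − (Q + kV) C_ss, so C_ss = Q C_in/(Q + kV).
C_ss = 35.45·3.005/(35.45 + 0.2064·404.0) = 106.527/118.836 = 0.896425 mg/L.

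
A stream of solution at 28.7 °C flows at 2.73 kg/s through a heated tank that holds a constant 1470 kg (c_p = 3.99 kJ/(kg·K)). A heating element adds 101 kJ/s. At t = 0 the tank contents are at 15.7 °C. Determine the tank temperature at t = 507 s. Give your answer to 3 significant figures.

M c_p dT/dt = ṁ c_p (T_in − T) + Q̇.
τ = M/ṁ = 538.46 s; T_ss = T_in + Q̇/(ṁ c_p) = 28.7 + 101/(2.73·3.99) = 37.972 °C.
T approaches T_ss exponentially: T(t) = T_ss + (T₀ − T_ss) e^(−t/τ).
T(507) = 37.972 + (-22.272)·e^(−507/538.46) = 37.972 + (-22.272)·0.39001 = 29.286 °C.

29.3 °C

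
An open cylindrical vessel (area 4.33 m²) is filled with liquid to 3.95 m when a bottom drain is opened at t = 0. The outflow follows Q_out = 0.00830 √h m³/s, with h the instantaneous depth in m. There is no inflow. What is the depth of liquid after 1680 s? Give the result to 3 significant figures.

A dh/dt = −Q_out = −0.00830 √h.
This is separable: 2 d(√h)/dt = −0.00830/A, so √h = √h₀ − (0.00830/(2A)) t.
√h = √3.95 − 0.00830·1680/(2·4.33) = 1.9875 − 1.6102 = 0.37730.
h = 0.37730² = 0.14235 m.

0.142 m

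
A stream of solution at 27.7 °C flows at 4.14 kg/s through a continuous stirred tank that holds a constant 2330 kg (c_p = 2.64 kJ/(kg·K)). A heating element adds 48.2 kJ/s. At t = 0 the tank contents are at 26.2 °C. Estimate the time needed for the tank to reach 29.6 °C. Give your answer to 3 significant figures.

482 s

M c_p dT/dt = ṁ c_p (T_in − T) + Q̇.
τ = M/ṁ = 562.80 s; T_ss = T_in + Q̇/(ṁ c_p) = 32.110 °C.
T(t) = T_ss + (T₀ − T_ss) e^(−t/τ). Set T = 29.6:
e^(−t/τ) = (29.6 − 32.110)/(26.2 − 32.110) = 0.42471
t = −562.80 · ln(0.42471) = 481.96 s.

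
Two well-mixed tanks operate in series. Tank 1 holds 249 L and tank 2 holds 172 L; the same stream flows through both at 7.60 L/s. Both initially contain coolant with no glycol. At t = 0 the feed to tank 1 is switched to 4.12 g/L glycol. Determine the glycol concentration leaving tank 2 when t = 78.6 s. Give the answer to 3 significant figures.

Time constants: τᵢ = Vᵢ/Q for each well-mixed tank.
τ₁ = 249/7.60 = 32.763 s; τ₂ = 172/7.60 = 22.632 s.
Solving the cascade with C₁(0)=C₂(0)=0 gives C₂(t) = C_in[1 − (τ₁ e^(−t/τ₁) − τ₂ e^(−t/τ₂))/(τ₁ − τ₂)].
At t = 78.6: e^(−t/τ₁) = 0.090805, e^(−t/τ₂) = 0.031023.
C₂ = 4.12·[1 − (32.763·0.090805 − 22.632·0.031023)/(10.132)] = 4.12·0.77565 = 3.1957 g/L.

3.20 g/L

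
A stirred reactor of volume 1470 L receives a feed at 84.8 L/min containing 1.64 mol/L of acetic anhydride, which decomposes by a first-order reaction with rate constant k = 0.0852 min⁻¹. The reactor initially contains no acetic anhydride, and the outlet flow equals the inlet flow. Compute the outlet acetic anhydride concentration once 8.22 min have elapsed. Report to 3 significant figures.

V dC/dt = Q(C_in − C) − k V C.
This is linear with rate a = Q/V + k = 0.14289 min⁻¹.
C_ss = Q C_in/(Q + kV) = 0.66211 mol/L; C(t) = C_ss + (C₀ − C_ss) e^(−a t).
C(8.22) = 0.66211 + (-0.66211)·e^(−0.14289·8.22) = 0.66211 + (-0.66211)·0.30896 = 0.45754 mol/L.

0.458 mol/L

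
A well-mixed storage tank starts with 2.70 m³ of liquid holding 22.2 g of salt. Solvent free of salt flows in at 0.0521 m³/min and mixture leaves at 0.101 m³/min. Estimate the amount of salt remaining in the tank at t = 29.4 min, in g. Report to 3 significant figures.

Let m(t) be the amount of salt. Volume: V(t) = V₀ + (Q_in − Q_out) t = 2.70 − 0.048900 t; V(29.4) = 1.2623 m³.
No salt enters, so dm/dt = −Q_out · (m/V).
dm/m = −Q_out dt/(V₀ − 0.048900 t); integrating gives ln(m/m₀) = −(Q_out/(Q_in−Q_out)) ln(V/V₀).
m = m₀ (V₀/V)^(Q_out/(Q_in−Q_out)) = 22.2 × (2.70/1.2623)^(-2.0654) = 4.6171 g.

4.62 g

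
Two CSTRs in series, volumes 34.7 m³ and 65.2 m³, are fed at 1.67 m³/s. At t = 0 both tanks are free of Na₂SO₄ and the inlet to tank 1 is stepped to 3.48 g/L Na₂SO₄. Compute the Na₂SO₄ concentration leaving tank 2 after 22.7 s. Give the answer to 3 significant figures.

0.649 g/L

Species balance on tank i: dCᵢ/dt = (Cᵢ₋₁ − Cᵢ)/τᵢ with τᵢ = Vᵢ/Q.
τ₁ = 34.7/1.67 = 20.778 s; τ₂ = 65.2/1.67 = 39.042 s.
Solving the cascade with C₁(0)=C₂(0)=0 gives C₂(t) = C_in[1 − (τ₁ e^(−t/τ₁) − τ₂ e^(−t/τ₂))/(τ₁ − τ₂)].
At t = 22.7: e^(−t/τ₁) = 0.33538, e^(−t/τ₂) = 0.55910.
C₂ = 3.48·[1 − (20.778·0.33538 − 39.042·0.55910)/(-18.263)] = 3.48·0.18638 = 0.64859 g/L.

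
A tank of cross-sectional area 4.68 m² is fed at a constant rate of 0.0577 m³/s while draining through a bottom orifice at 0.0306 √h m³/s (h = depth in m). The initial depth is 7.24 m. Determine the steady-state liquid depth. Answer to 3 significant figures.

Volume balance on the tank: A dh/dt = Q_in − 0.0306 √h. At steady state dh/dt = 0:
Q_in = 0.0306 √h_ss ⇒ √h_ss = 0.0577/0.0306 = 1.8856.
h_ss = 1.8856² = 3.5556 m. (Since h₀ = 7.24 m > h_ss, the level will fall toward this value.)

3.56 m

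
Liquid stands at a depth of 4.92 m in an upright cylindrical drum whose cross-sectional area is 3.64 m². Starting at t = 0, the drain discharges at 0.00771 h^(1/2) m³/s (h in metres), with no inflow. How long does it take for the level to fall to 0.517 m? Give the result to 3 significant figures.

1420 s

Accumulation of liquid (constant cross-section A): A dh/dt = −0.00771 √h.
∫ h^(−1/2) dh = −(0.00771/A) ∫ dt, giving 2√h = 2√h₀ − (0.00771/A) t.
t = 2A(√h₀ − √h)/0.00771 = 2·3.64·(√4.92 − √0.517)/0.00771
  = 7.2800 × (2.2181 − 0.71903) / 0.00771 = 1415.5 s.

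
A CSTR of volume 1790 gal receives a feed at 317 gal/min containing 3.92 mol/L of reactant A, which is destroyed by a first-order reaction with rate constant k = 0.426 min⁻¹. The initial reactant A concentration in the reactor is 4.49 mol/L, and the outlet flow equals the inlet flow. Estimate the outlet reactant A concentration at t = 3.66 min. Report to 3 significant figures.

V dC/dt = Q(C_in − C) − k V C.
dC/dt = (Q/V) C_in − (Q/V + k) C; effective rate a = Q/V + k = 0.17709 + 0.426 = 0.60309 min⁻¹.
C_ss = Q C_in/(Q + kV) = 1.1511 mol/L; C(t) = C_ss + (C₀ − C_ss) e^(−a t).
C(3.66) = 1.1511 + (3.3389)·e^(−0.60309·3.66) = 1.1511 + (3.3389)·0.10999 = 1.5183 mol/L.

1.52 mol/L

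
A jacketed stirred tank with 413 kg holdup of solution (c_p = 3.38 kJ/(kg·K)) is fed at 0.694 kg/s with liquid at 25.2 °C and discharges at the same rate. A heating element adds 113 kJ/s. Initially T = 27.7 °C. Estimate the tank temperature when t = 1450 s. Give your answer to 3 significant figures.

First-law balance (no shaft work): M c_p dT/dt = ṁ c_p (T_in − T) + 113.
Rearrange: dT/dt = (T_ss − T)/τ with τ = M/ṁ = 595.10 s and T_ss = T_in + Q̇/(ṁ c_p) = 73.373 °C.
Integrating: T(t) = T_ss + (T₀ − T_ss) e^(−t/τ).
T(1450) = 73.373 + (-45.673)·e^(−1450/595.10) = 73.373 + (-45.673)·0.087461 = 69.378 °C.

69.4 °C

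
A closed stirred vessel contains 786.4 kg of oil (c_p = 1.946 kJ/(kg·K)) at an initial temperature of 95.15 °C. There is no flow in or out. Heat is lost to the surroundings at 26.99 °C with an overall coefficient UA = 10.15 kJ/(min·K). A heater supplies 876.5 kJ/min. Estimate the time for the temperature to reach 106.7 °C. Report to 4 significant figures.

Unsteady energy balance on the tank contents: M c_p dT/dt = −UA(T − T_amb) + Q̇.
τ = M c_p/UA = 150.772 min; T_ss = T_amb + Q̇/UA = 26.99 + 876.5/10.15 = 113.345 °C.
T(t) = T_ss + (T₀ − T_ss)e^(−t/τ); set T = 106.7:
t = −τ ln[(T − T_ss)/(T₀ − T_ss)] = −150.772 · ln(0.365199) = 151.874 min.

151.9 min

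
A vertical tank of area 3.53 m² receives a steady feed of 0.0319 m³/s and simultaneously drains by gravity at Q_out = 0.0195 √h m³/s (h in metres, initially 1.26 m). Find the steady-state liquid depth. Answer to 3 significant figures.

2.68 m

A dh/dt = Q_in − 0.0195 √h. Steady state requires inflow = outflow:
Q_in = 0.0195 √h_ss ⇒ √h_ss = 0.0319/0.0195 = 1.6359.
h_ss = 1.6359² = 2.6762 m. (Since h₀ = 1.26 m < h_ss, the level will rise toward this value.)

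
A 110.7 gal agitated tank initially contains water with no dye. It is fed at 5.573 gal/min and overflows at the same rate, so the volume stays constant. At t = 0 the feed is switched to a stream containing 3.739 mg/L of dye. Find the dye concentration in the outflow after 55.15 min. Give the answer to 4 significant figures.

Species balance on the tank: V dC/dt = Q(C_in − C).
So dC/dt = (C_in − C)/τ with τ = V/Q = 110.7/5.573 = 19.8636 min.
C approaches C_in exponentially: C(t) = C_in + (C₀ − C_in) e^(−t/τ).
C(55.15) = 3.739 + (0 − 3.739)·e^(−55.15/19.8636) = 3.739 + (-3.73900)·0.0622603 = 3.50621 mg/L.

3.506 mg/L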